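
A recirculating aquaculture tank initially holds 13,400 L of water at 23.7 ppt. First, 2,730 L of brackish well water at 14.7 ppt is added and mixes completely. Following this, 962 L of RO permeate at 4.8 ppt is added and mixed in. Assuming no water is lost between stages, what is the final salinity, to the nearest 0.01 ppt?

21.20 ppt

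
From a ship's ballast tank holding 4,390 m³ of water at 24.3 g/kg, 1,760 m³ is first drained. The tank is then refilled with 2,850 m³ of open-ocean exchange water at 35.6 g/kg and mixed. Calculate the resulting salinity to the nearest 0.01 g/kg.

Remaining after removal: 2,630 m³ at 24.3 g/kg (salt = 63,909)
After addition: salt = 63,909 + 2,850×35.6 = 165,369; volume = 5,480 m³
S = 165,369 / 5,480 = 30.1768 g/kg

30.18 g/kg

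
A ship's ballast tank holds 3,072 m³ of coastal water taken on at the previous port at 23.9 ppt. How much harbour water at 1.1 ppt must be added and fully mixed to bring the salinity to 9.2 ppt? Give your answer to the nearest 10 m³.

Salt balance: 3,072×23.9 + V×1.1 = (3,072+V)×9.2
73,420.8 + 1.1V = 28,262.4 + 9.2V
45,158.4 = 8.1V
V = 5,575.11 m³

5580 m³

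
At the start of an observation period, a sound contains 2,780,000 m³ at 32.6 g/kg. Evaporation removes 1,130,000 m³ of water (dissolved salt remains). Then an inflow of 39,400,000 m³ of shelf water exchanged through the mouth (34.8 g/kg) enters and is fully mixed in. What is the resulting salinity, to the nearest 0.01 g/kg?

35.61 g/kg

After evaporation: salt = 2,780,000×32.6 = 90,628,000; volume = 2,780,000 − 1,130,000 = 1,650,000 m³
After mixing: salt = 90,628,000 + 39,400,000×34.8 = 1,461,748,000; volume = 1,650,000 + 39,400,000 = 41,050,000 m³
S = 1,461,748,000 / 41,050,000 = 35.609 g/kg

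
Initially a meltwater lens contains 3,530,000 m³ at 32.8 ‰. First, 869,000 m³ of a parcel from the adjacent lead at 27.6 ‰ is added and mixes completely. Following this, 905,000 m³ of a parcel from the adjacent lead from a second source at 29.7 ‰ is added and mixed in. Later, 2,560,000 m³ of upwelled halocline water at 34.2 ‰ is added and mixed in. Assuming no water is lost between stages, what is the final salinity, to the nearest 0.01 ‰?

Weighted by volume,
Initial salt = 3,530,000×32.8 = 115,784,000
After stage 1: salt = 115,784,000 + 869,000×27.6 = 139,768,400; volume = 4,399,000 m³; S = 31.773 ‰
After stage 2: salt = 139,768,400 + 905,000×29.7 = 166,646,900; volume = 5,304,000 m³; S = 31.419 ‰
After stage 3: salt = 166,646,900 + 2,560,000×34.2 = 254,198,900; volume = 7,864,000 m³
S = 254,198,900 / 7,864,000 = 32.3244 ‰

32.32 ‰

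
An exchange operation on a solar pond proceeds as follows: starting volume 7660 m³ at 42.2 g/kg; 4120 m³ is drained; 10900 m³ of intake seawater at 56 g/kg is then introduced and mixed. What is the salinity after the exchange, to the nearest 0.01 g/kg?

52.62 g/kg

Remaining after removal: 3,540 m³ at 42.2 g/kg (salt = 149,388)
After addition: salt = 149,388 + 10,900×56 = 759,788; volume = 14,440 m³
S = 759,788 / 14,440 = 52.6169 g/kg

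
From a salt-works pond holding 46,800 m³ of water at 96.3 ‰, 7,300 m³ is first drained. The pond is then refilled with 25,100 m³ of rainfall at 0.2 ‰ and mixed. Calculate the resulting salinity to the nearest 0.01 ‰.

58.96 ‰

Remaining after removal: 39,500 m³ at 96.3 ‰ (salt = 3,803,850)
After addition: salt = 3,803,850 + 25,100×0.2 = 3,808,870; volume = 64,600 m³
S = 3,808,870 / 64,600 = 58.9608 ‰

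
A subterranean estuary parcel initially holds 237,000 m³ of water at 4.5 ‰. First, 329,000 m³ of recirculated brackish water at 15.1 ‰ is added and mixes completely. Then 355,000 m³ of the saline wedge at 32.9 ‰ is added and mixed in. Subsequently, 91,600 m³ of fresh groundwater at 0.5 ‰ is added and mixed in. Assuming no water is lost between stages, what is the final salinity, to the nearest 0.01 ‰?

By conservation of dissolved salt,
Initial salt = 237,000×4.5 = 1,066,500
After stage 1: salt = 1,066,500 + 329,000×15.1 = 6,034,400; volume = 566,000 m³; S = 10.661 ‰
After stage 2: salt = 6,034,400 + 355,000×32.9 = 17,713,900; volume = 921,000 m³; S = 19.233 ‰
After stage 3: salt = 17,713,900 + 91,600×0.5 = 17,759,700; volume = 1,012,600 m³
S = 17,759,700 / 1,012,600 = 17.5387 ‰

17.54 ‰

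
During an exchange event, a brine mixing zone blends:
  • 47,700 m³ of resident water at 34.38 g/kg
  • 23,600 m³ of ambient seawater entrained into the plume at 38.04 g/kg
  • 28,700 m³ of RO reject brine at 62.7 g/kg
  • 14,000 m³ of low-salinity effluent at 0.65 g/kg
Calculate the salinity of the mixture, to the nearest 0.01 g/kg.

38.13 g/kg

Weighted by volume,
salt = 47,700×34.38 + 23,600×38.04 + 28,700×62.7 + 14,000×0.65 = 1,639,926 + 897,744 + 1,799,490 + 9,100 = 4,346,260
volume = 47,700 + 23,600 + 28,700 + 14,000 = 114,000 m³
S = 4,346,260 / 114,000 = 38.1251 g/kg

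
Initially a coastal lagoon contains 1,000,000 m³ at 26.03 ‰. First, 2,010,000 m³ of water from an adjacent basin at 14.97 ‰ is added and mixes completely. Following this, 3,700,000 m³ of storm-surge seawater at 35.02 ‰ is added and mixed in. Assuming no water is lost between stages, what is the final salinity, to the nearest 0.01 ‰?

Salt balance:
Initial salt = 1,000,000×26.03 = 26,030,000
After stage 1: salt = 26,030,000 + 2,010,000×14.97 = 56,119,700; volume = 3,010,000 m³; S = 18.644 ‰
After stage 2: salt = 56,119,700 + 3,700,000×35.02 = 185,693,700; volume = 6,710,000 m³
S = 185,693,700 / 6,710,000 = 27.6742 ‰

27.67 ‰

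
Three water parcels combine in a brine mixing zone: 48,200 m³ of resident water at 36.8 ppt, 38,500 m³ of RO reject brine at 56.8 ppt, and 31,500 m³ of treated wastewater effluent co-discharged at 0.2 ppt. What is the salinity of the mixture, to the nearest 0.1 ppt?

33.6 ppt

Weighted by volume,
salt = 48,200×36.8 + 38,500×56.8 + 31,500×0.2 = 1,773,760 + 2,186,800 + 6,300 = 3,966,860
volume = 48,200 + 38,500 + 31,500 = 118,200 m³
S = 3,966,860 / 118,200 = 33.561 ppt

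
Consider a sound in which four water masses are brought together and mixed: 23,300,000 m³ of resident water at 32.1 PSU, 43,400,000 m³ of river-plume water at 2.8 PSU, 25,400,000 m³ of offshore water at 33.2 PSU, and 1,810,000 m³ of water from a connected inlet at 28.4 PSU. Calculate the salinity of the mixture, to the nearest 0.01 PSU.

18.79 PSU

By conservation of dissolved salt,
salt = 23,300,000×32.1 + 43,400,000×2.8 + 25,400,000×33.2 + 1,810,000×28.4 = 747,930,000 + 121,520,000 + 843,280,000 + 51,404,000 = 1,764,134,000
volume = 23,300,000 + 43,400,000 + 25,400,000 + 1,810,000 = 93,910,000 m³
S = 1,764,134,000 / 93,910,000 = 18.7854 PSU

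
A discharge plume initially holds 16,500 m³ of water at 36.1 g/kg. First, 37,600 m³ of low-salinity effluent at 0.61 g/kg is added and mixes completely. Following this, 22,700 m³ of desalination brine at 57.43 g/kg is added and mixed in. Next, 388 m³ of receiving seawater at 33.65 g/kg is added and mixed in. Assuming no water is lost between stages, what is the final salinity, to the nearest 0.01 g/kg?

25.07 g/kg

Salt balance:
Initial salt = 16,500×36.1 = 595,650
After stage 1: salt = 595,650 + 37,600×0.61 = 618,586; volume = 54,100 m³; S = 11.434 g/kg
After stage 2: salt = 618,586 + 22,700×57.43 = 1,922,247; volume = 76,800 m³; S = 25.029 g/kg
After stage 3: salt = 1,922,247 + 388×33.65 = 1,935,303.2; volume = 77,188 m³
S = 1,935,303.2 / 77,188 = 25.0726 g/kg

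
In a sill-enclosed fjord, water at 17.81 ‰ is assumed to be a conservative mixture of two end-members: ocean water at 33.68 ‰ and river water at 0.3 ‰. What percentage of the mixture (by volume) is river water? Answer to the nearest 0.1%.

47.5%

Let f be the freshwater fraction. Salt balance per unit volume:
f×0.3 + (1−f)×33.68 = 17.81
f = (33.68 − 17.81) / (33.68 − 0.3) = 15.87/33.38 = 0.4754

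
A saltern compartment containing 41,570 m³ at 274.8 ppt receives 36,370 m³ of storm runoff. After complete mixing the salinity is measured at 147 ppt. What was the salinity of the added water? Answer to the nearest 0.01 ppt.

0.93 ppt

Salt balance: 41,570×274.8 + 36,370×S = 77,940×147
11,423,436 + 36,370·S = 11,457,180
S = (11,457,180 − 11,423,436) / 36,370 = 0.9278 ppt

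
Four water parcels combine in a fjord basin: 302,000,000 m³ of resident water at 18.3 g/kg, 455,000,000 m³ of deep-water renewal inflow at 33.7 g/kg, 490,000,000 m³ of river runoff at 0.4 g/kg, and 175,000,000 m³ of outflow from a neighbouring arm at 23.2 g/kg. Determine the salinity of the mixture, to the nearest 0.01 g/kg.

17.66 g/kg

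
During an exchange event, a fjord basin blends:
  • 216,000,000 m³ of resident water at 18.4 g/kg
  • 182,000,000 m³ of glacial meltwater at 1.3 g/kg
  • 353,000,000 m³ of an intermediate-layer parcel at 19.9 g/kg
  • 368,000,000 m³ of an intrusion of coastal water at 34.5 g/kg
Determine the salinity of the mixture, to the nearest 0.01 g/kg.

21.39 g/kg

Salt balance:
salt = 216,000,000×18.4 + 182,000,000×1.3 + 353,000,000×19.9 + 368,000,000×34.5 = 3,974,400,000 + 236,600,000 + 7,024,700,000 + 12,696,000,000 = 23,931,700,000
volume = 216,000,000 + 182,000,000 + 353,000,000 + 368,000,000 = 1,119,000,000 m³
S = 23,931,700,000 / 1,119,000,000 = 21.3867 g/kg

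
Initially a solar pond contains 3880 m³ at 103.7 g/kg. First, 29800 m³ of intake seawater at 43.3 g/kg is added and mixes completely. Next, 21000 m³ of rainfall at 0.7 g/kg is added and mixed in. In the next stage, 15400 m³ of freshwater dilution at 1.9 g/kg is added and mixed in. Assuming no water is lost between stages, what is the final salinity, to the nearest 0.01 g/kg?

Total salt / total volume:
Initial salt = 3,880×103.7 = 402,356
After stage 1: salt = 402,356 + 29,800×43.3 = 1,692,696; volume = 33,680 m³; S = 50.258 g/kg
After stage 2: salt = 1,692,696 + 21,000×0.7 = 1,707,396; volume = 54,680 m³; S = 31.225 g/kg
After stage 3: salt = 1,707,396 + 15,400×1.9 = 1,736,656; volume = 70,080 m³
S = 1,736,656 / 70,080 = 24.7811 g/kg

24.78 g/kg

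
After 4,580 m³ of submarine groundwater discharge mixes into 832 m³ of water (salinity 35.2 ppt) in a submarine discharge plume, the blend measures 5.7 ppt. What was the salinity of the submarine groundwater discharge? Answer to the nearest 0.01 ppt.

0.34 ppt

Salt balance: 832×35.2 + 4,580×S = 5,412×5.7
29,286.4 + 4,580·S = 30,848.4
S = (30,848.4 − 29,286.4) / 4,580 = 0.341 ppt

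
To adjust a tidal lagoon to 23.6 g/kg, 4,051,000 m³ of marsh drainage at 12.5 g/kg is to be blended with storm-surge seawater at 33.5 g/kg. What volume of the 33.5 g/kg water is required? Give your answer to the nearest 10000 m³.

Salt balance: 4,051,000×12.5 + V×33.5 = (4,051,000+V)×23.6
50,637,500 + 33.5V = 95,603,600 + 23.6V
44,966,100 = 9.9V
V = 4,542,030.3 m³

4540000 m³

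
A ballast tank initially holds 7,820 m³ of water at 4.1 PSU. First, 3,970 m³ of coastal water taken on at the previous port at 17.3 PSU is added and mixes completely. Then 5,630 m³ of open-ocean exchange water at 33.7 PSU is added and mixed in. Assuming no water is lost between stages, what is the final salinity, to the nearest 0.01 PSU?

Conserving salt mass:
Initial salt = 7,820×4.1 = 32,062
After stage 1: salt = 32,062 + 3,970×17.3 = 100,743; volume = 11,790 m³; S = 8.545 PSU
After stage 2: salt = 100,743 + 5,630×33.7 = 290,474; volume = 17,420 m³
S = 290,474 / 17,420 = 16.6747 PSU

16.67 PSU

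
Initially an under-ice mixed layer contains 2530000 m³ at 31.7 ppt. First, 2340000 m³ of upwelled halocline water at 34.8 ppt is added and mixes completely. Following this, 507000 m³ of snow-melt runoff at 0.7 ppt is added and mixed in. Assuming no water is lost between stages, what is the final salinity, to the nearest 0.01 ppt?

Mass of salt is conserved:
Initial salt = 2,530,000×31.7 = 80,201,000
After stage 1: salt = 80,201,000 + 2,340,000×34.8 = 161,633,000; volume = 4,870,000 m³; S = 33.19 ppt
After stage 2: salt = 161,633,000 + 507,000×0.7 = 161,987,900; volume = 5,377,000 m³
S = 161,987,900 / 5,377,000 = 30.1261 ppt

30.13 ppt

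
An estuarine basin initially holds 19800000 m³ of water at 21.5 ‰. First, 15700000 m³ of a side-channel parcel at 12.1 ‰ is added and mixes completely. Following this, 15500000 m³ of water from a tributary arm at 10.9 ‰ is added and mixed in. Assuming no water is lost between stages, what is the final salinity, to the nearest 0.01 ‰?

15.38 ‰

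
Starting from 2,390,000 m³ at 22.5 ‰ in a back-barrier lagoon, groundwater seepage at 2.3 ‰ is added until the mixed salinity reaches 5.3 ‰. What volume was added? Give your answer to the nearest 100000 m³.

13700000 m³

Salt balance: 2,390,000×22.5 + V×2.3 = (2,390,000+V)×5.3
53,775,000 + 2.3V = 12,667,000 + 5.3V
41,108,000 = 3V
V = 13,702,666.67 m³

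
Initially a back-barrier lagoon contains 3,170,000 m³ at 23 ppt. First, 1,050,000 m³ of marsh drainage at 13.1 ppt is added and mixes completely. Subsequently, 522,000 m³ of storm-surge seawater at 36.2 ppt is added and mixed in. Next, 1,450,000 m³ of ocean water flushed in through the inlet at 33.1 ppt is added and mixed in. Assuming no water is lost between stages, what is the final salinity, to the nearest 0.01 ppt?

24.80 ppt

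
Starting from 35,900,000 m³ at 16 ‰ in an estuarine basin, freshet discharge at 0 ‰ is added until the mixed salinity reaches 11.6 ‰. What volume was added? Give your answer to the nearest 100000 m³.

13600000 m³

Salt balance: 35,900,000×16 + V×0 = (35,900,000+V)×11.6
574,400,000 + 0V = 416,440,000 + 11.6V
157,960,000 = 11.6V
V = 13,617,241.38 m³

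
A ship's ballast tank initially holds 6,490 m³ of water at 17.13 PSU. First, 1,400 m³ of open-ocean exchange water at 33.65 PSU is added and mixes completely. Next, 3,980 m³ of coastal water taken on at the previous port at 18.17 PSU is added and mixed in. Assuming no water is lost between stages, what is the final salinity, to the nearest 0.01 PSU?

Total salt / total volume:
Initial salt = 6,490×17.13 = 111,173.7
After stage 1: salt = 111,173.7 + 1,400×33.65 = 158,283.7; volume = 7,890 m³; S = 20.061 PSU
After stage 2: salt = 158,283.7 + 3,980×18.17 = 230,600.3; volume = 11,870 m³
S = 230,600.3 / 11,870 = 19.4272 PSU

19.43 PSU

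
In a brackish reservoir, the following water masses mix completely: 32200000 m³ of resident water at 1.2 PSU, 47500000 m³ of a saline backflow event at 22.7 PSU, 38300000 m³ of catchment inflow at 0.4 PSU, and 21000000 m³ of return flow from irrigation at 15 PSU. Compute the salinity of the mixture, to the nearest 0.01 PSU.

Salt balance:
salt = 32,200,000×1.2 + 47,500,000×22.7 + 38,300,000×0.4 + 21,000,000×15 = 38,640,000 + 1,078,250,000 + 15,320,000 + 315,000,000 = 1,447,210,000
volume = 32,200,000 + 47,500,000 + 38,300,000 + 21,000,000 = 139,000,000 m³
S = 1,447,210,000 / 139,000,000 = 10.4116 PSU

10.41 PSU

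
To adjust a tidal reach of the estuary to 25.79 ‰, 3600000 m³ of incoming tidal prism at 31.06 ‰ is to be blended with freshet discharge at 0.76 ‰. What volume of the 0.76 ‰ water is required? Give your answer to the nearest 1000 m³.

758000 m³

Salt balance: 3,600,000×31.06 + V×0.76 = (3,600,000+V)×25.79
111,816,000 + 0.76V = 92,844,000 + 25.79V
18,972,000 = 25.03V
V = 757,970.44 m³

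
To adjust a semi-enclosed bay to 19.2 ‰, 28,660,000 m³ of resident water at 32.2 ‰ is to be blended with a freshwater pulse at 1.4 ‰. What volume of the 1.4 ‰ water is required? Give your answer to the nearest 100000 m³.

20900000 m³

Salt balance: 28,660,000×32.2 + V×1.4 = (28,660,000+V)×19.2
922,852,000 + 1.4V = 550,272,000 + 19.2V
372,580,000 = 17.8V
V = 20,931,460.67 m³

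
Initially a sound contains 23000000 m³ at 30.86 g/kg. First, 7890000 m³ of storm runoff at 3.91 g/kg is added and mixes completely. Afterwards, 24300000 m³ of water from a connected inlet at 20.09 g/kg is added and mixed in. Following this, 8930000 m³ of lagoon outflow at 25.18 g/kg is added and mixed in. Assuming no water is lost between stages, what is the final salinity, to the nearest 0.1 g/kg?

22.7 g/kg

Salt balance:
Initial salt = 23,000,000×30.86 = 709,780,000
After stage 1: salt = 709,780,000 + 7,890,000×3.91 = 740,629,900; volume = 30,890,000 m³; S = 23.976 g/kg
After stage 2: salt = 740,629,900 + 24,300,000×20.09 = 1,228,816,900; volume = 55,190,000 m³; S = 22.265 g/kg
After stage 3: salt = 1,228,816,900 + 8,930,000×25.18 = 1,453,674,300; volume = 64,120,000 m³
S = 1,453,674,300 / 64,120,000 = 22.6712 g/kg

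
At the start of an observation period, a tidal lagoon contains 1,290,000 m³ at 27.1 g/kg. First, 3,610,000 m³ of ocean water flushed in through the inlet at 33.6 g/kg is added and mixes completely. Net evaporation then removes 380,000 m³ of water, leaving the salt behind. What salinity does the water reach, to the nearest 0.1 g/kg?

After mixing: salt = 1,290,000×27.1 + 3,610,000×33.6 = 156,255,000; volume = 4,900,000 m³
After evaporation: salt unchanged = 156,255,000; volume = 4,900,000 − 380,000 = 4,520,000 m³
S = 156,255,000 / 4,520,000 = 34.5697 g/kg

34.6 g/kg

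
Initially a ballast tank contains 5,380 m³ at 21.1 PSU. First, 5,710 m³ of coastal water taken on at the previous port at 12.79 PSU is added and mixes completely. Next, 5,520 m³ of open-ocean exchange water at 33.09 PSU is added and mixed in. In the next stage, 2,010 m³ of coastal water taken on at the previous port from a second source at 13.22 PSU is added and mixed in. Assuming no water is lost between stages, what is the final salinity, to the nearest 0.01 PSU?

Mass of salt is conserved:
Initial salt = 5,380×21.1 = 113,518
After stage 1: salt = 113,518 + 5,710×12.79 = 186,548.9; volume = 11,090 m³; S = 16.821 PSU
After stage 2: salt = 186,548.9 + 5,520×33.09 = 369,205.7; volume = 16,610 m³; S = 22.228 PSU
After stage 3: salt = 369,205.7 + 2,010×13.22 = 395,777.9; volume = 18,620 m³
S = 395,777.9 / 18,620 = 21.2555 PSU

21.26 PSU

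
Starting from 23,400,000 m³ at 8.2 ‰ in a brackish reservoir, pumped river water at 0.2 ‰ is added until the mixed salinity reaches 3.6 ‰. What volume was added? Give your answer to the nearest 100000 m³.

Salt balance: 23,400,000×8.2 + V×0.2 = (23,400,000+V)×3.6
191,880,000 + 0.2V = 84,240,000 + 3.6V
107,640,000 = 3.4V
V = 31,658,823.53 m³

31700000 m³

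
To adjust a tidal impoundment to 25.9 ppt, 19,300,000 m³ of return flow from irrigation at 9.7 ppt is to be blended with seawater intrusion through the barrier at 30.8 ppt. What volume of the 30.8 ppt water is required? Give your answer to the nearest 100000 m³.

63800000 m³

Salt balance: 19,300,000×9.7 + V×30.8 = (19,300,000+V)×25.9
187,210,000 + 30.8V = 499,870,000 + 25.9V
312,660,000 = 4.9V
V = 63,808,163.27 m³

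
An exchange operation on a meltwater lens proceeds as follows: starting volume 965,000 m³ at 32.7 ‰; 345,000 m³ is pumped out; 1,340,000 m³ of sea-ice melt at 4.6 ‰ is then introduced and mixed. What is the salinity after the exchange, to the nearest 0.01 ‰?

Remaining after removal: 620,000 m³ at 32.7 ‰ (salt = 20,274,000)
After addition: salt = 20,274,000 + 1,340,000×4.6 = 26,438,000; volume = 1,960,000 m³
S = 26,438,000 / 1,960,000 = 13.4888 ‰

13.49 ‰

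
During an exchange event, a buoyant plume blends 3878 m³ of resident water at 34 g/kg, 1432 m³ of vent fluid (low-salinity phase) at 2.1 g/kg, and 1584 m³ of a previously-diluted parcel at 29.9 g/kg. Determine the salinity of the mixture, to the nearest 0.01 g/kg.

26.43 g/kg

By conservation of dissolved salt,
salt = 3,878×34 + 1,432×2.1 + 1,584×29.9 = 131,852 + 3,007.2 + 47,361.6 = 182,220.8
volume = 3,878 + 1,432 + 1,584 = 6,894 m³
S = 182,220.8 / 6,894 = 26.4318 g/kg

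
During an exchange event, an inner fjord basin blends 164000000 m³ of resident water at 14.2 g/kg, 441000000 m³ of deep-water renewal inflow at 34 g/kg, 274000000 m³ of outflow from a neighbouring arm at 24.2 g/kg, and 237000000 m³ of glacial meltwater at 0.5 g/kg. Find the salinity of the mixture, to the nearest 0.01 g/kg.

Total salt / total volume:
salt = 164,000,000×14.2 + 441,000,000×34 + 274,000,000×24.2 + 237,000,000×0.5 = 2,328,800,000 + 14,994,000,000 + 6,630,800,000 + 118,500,000 = 24,072,100,000
volume = 164,000,000 + 441,000,000 + 274,000,000 + 237,000,000 = 1,116,000,000 m³
S = 24,072,100,000 / 1,116,000,000 = 21.57 g/kg

21.57 g/kg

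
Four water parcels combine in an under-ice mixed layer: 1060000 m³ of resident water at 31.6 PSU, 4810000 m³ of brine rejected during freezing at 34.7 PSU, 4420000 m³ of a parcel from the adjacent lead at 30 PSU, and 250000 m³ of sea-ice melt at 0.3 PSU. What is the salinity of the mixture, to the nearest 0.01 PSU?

Conserving salt mass:
salt = 1,060,000×31.6 + 4,810,000×34.7 + 4,420,000×30 + 250,000×0.3 = 33,496,000 + 166,907,000 + 132,600,000 + 75,000 = 333,078,000
volume = 1,060,000 + 4,810,000 + 4,420,000 + 250,000 = 10,540,000 m³
S = 333,078,000 / 10,540,000 = 31.6013 PSU

31.60 PSU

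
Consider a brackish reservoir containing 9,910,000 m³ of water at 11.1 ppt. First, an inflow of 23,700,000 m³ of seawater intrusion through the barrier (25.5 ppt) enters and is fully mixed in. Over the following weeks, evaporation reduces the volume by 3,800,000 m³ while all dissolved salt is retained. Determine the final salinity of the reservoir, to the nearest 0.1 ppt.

After mixing: salt = 9,910,000×11.1 + 23,700,000×25.5 = 714,351,000; volume = 33,610,000 m³
After evaporation: salt unchanged = 714,351,000; volume = 33,610,000 − 3,800,000 = 29,810,000 m³
S = 714,351,000 / 29,810,000 = 23.9635 ppt

24.0 ppt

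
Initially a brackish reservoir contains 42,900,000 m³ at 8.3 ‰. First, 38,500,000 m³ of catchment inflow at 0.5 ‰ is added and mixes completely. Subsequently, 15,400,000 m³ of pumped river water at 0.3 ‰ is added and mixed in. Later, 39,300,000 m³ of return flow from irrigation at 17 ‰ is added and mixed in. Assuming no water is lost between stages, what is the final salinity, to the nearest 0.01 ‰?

7.70 ‰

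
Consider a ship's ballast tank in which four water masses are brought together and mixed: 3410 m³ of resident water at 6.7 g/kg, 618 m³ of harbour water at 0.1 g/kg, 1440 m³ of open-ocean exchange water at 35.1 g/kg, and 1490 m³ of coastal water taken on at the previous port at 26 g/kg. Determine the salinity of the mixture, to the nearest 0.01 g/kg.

16.12 g/kg

Conserving salt mass:
salt = 3,410×6.7 + 618×0.1 + 1,440×35.1 + 1,490×26 = 22,847 + 61.8 + 50,544 + 38,740 = 112,192.8
volume = 3,410 + 618 + 1,440 + 1,490 = 6,958 m³
S = 112,192.8 / 6,958 = 16.1243 g/kg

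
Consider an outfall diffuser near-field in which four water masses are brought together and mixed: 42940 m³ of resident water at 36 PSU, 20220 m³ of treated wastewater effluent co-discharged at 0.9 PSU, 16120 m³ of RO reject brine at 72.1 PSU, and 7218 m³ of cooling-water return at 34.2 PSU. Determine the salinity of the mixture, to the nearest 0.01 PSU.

34.37 PSU

Salt balance:
salt = 42,940×36 + 20,220×0.9 + 16,120×72.1 + 7,218×34.2 = 1,545,840 + 18,198 + 1,162,252 + 246,855.6 = 2,973,145.6
volume = 42,940 + 20,220 + 16,120 + 7,218 = 86,498 m³
S = 2,973,145.6 / 86,498 = 34.3724 PSU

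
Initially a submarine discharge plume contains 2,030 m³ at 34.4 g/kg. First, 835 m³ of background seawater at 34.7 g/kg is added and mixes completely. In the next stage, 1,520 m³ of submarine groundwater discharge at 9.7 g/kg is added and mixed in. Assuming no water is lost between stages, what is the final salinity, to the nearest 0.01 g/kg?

25.90 g/kg

Mass of salt is conserved:
Initial salt = 2,030×34.4 = 69,832
After stage 1: salt = 69,832 + 835×34.7 = 98,806.5; volume = 2,865 m³; S = 34.487 g/kg
After stage 2: salt = 98,806.5 + 1,520×9.7 = 113,550.5; volume = 4,385 m³
S = 113,550.5 / 4,385 = 25.8952 g/kg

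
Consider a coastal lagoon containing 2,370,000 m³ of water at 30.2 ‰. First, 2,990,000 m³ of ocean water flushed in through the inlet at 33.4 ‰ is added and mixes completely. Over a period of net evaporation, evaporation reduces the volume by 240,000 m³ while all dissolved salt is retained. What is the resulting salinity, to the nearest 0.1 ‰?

33.5 ‰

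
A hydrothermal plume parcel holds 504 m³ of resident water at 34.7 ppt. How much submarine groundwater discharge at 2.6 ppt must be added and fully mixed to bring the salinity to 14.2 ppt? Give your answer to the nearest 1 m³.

Salt balance: 504×34.7 + V×2.6 = (504+V)×14.2
17,488.8 + 2.6V = 7,156.8 + 14.2V
10,332 = 11.6V
V = 890.69 m³

891 m³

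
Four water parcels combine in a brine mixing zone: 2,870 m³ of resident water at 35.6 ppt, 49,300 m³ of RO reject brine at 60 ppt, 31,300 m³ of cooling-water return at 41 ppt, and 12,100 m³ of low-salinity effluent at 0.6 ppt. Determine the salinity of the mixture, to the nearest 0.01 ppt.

45.52 ppt

By conservation of dissolved salt,
salt = 2,870×35.6 + 49,300×60 + 31,300×41 + 12,100×0.6 = 102,172 + 2,958,000 + 1,283,300 + 7,260 = 4,350,732
volume = 2,870 + 49,300 + 31,300 + 12,100 = 95,570 m³
S = 4,350,732 / 95,570 = 45.524 ppt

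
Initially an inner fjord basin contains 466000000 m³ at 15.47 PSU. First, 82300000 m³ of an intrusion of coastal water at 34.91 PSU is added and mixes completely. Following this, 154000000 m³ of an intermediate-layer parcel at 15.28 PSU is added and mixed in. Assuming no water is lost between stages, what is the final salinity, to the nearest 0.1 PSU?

17.7 PSU

Total salt / total volume:
Initial salt = 466,000,000×15.47 = 7,209,020,000
After stage 1: salt = 7,209,020,000 + 82,300,000×34.91 = 10,082,113,000; volume = 548,300,000 m³; S = 18.388 PSU
After stage 2: salt = 10,082,113,000 + 154,000,000×15.28 = 12,435,233,000; volume = 702,300,000 m³
S = 12,435,233,000 / 702,300,000 = 17.7064 PSU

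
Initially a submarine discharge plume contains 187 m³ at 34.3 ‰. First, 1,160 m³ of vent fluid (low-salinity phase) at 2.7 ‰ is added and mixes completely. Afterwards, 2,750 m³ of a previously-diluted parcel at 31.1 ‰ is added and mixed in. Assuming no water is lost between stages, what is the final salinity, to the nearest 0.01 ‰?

Conserving salt mass:
Initial salt = 187×34.3 = 6,414.1
After stage 1: salt = 6,414.1 + 1,160×2.7 = 9,546.1; volume = 1,347 m³; S = 7.087 ‰
After stage 2: salt = 9,546.1 + 2,750×31.1 = 95,071.1; volume = 4,097 m³
S = 95,071.1 / 4,097 = 23.2051 ‰

23.21 ‰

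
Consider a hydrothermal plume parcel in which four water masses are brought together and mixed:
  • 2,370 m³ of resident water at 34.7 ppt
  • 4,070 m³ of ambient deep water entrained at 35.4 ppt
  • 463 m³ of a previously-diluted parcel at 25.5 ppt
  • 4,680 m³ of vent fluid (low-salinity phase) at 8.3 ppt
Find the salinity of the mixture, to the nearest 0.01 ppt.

By conservation of dissolved salt,
salt = 2,370×34.7 + 4,070×35.4 + 463×25.5 + 4,680×8.3 = 82,239 + 144,078 + 11,806.5 + 38,844 = 276,967.5
volume = 2,370 + 4,070 + 463 + 4,680 = 11,583 m³
S = 276,967.5 / 11,583 = 23.9116 ppt

23.91 ppt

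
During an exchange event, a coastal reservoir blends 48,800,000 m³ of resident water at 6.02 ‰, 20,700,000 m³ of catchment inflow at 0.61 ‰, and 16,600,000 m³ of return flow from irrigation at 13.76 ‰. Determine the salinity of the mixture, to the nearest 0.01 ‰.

6.21 ‰

Salt balance:
salt = 48,800,000×6.02 + 20,700,000×0.61 + 16,600,000×13.76 = 293,776,000 + 12,627,000 + 228,416,000 = 534,819,000
volume = 48,800,000 + 20,700,000 + 16,600,000 = 86,100,000 m³
S = 534,819,000 / 86,100,000 = 6.2116 ‰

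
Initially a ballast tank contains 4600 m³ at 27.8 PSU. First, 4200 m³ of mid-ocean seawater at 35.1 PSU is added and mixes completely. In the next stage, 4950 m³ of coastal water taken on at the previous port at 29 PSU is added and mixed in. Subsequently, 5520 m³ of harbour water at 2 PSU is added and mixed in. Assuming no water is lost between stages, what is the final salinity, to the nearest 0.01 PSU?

22.31 PSU

Conserving salt mass:
Initial salt = 4,600×27.8 = 127,880
After stage 1: salt = 127,880 + 4,200×35.1 = 275,300; volume = 8,800 m³; S = 31.284 PSU
After stage 2: salt = 275,300 + 4,950×29 = 418,850; volume = 13,750 m³; S = 30.462 PSU
After stage 3: salt = 418,850 + 5,520×2 = 429,890; volume = 19,270 m³
S = 429,890 / 19,270 = 22.3088 PSU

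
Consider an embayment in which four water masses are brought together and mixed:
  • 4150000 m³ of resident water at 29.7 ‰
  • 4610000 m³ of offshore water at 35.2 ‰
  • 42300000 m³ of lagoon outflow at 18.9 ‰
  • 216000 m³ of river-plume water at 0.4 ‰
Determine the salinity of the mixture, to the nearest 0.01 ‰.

21.16 ‰

Weighted by volume,
salt = 4,150,000×29.7 + 4,610,000×35.2 + 42,300,000×18.9 + 216,000×0.4 = 123,255,000 + 162,272,000 + 799,470,000 + 86,400 = 1,085,083,400
volume = 4,150,000 + 4,610,000 + 42,300,000 + 216,000 = 51,276,000 m³
S = 1,085,083,400 / 51,276,000 = 21.1616 ‰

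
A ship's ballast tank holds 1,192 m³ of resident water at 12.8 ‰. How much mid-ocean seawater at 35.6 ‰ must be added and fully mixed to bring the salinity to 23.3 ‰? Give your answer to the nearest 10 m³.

1020 m³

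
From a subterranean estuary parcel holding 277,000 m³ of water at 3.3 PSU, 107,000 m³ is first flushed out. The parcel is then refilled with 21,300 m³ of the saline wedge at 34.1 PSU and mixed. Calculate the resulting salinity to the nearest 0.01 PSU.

6.73 PSU

Remaining after removal: 170,000 m³ at 3.3 PSU (salt = 561,000)
After addition: salt = 561,000 + 21,300×34.1 = 1,287,330; volume = 191,300 m³
S = 1,287,330 / 191,300 = 6.7294 PSU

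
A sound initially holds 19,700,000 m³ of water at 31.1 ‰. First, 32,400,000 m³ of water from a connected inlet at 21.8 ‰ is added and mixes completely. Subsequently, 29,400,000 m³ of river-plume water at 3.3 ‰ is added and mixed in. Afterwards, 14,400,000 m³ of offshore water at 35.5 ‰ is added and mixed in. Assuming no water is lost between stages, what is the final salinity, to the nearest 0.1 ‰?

Total salt / total volume:
Initial salt = 19,700,000×31.1 = 612,670,000
After stage 1: salt = 612,670,000 + 32,400,000×21.8 = 1,318,990,000; volume = 52,100,000 m³; S = 25.317 ‰
After stage 2: salt = 1,318,990,000 + 29,400,000×3.3 = 1,416,010,000; volume = 81,500,000 m³; S = 17.374 ‰
After stage 3: salt = 1,416,010,000 + 14,400,000×35.5 = 1,927,210,000; volume = 95,900,000 m³
S = 1,927,210,000 / 95,900,000 = 20.096 ‰

20.1 ‰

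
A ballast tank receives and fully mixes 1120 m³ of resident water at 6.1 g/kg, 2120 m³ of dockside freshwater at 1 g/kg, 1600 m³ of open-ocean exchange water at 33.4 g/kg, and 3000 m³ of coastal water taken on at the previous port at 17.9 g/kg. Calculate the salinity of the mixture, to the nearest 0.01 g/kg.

Conserving salt mass:
salt = 1,120×6.1 + 2,120×1 + 1,600×33.4 + 3,000×17.9 = 6,832 + 2,120 + 53,440 + 53,700 = 116,092
volume = 1,120 + 2,120 + 1,600 + 3,000 = 7,840 m³
S = 116,092 / 7,840 = 14.8077 g/kg

14.81 g/kg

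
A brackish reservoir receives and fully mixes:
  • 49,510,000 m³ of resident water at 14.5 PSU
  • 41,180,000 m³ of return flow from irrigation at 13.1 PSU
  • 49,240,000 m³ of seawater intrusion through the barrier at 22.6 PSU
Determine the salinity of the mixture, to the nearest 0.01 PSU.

16.94 PSU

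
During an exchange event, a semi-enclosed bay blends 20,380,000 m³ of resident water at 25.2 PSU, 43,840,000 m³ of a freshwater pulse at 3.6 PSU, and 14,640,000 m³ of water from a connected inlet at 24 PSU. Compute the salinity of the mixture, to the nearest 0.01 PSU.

12.97 PSU

Conserving salt mass:
salt = 20,380,000×25.2 + 43,840,000×3.6 + 14,640,000×24 = 513,576,000 + 157,824,000 + 351,360,000 = 1,022,760,000
volume = 20,380,000 + 43,840,000 + 14,640,000 = 78,860,000 m³
S = 1,022,760,000 / 78,860,000 = 12.9693 PSU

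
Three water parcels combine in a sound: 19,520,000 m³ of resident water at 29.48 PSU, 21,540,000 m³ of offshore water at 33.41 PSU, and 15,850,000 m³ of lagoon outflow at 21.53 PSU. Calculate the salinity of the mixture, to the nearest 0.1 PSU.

28.8 PSU

Weighted by volume,
salt = 19,520,000×29.48 + 21,540,000×33.41 + 15,850,000×21.53 = 575,449,600 + 719,651,400 + 341,250,500 = 1,636,351,500
volume = 19,520,000 + 21,540,000 + 15,850,000 = 56,910,000 m³
S = 1,636,351,500 / 56,910,000 = 28.753 PSU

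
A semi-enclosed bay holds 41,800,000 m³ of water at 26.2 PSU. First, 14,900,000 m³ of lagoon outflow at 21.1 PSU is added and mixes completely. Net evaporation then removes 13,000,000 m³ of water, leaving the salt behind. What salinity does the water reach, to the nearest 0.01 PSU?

32.26 PSU

After mixing: salt = 41,800,000×26.2 + 14,900,000×21.1 = 1,409,550,000; volume = 56,700,000 m³
After evaporation: salt unchanged = 1,409,550,000; volume = 56,700,000 − 13,000,000 = 43,700,000 m³
S = 1,409,550,000 / 43,700,000 = 32.2551 PSU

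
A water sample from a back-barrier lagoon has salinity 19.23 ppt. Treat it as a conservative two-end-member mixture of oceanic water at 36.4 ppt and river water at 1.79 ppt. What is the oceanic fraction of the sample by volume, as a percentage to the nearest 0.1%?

50.4%

Let g be the oceanic fraction. Salt balance per unit volume:
g×36.4 + (1−g)×1.79 = 19.23
g = (19.23 − 1.79) / (36.4 − 1.79) = 17.44/34.61 = 0.5039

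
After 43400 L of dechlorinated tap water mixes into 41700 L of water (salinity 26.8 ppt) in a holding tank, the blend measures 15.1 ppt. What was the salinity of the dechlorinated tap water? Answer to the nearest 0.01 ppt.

3.86 ppt

Salt balance: 41,700×26.8 + 43,400×S = 85,100×15.1
1,117,560 + 43,400·S = 1,285,010
S = (1,285,010 − 1,117,560) / 43,400 = 3.8583 ppt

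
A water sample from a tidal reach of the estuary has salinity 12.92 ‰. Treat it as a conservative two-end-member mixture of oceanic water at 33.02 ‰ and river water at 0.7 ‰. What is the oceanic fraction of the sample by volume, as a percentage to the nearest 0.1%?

37.8%

Let g be the oceanic fraction. Salt balance per unit volume:
g×33.02 + (1−g)×0.7 = 12.92
g = (12.92 − 0.7) / (33.02 − 0.7) = 12.22/32.32 = 0.3781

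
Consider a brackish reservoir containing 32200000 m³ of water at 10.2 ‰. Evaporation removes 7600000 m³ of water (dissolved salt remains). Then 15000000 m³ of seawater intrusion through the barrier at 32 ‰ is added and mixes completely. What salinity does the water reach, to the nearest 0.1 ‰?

20.4 ‰

After evaporation: salt = 32,200,000×10.2 = 328,440,000; volume = 32,200,000 − 7,600,000 = 24,600,000 m³
After mixing: salt = 328,440,000 + 15,000,000×32 = 808,440,000; volume = 24,600,000 + 15,000,000 = 39,600,000 m³
S = 808,440,000 / 39,600,000 = 20.4152 ‰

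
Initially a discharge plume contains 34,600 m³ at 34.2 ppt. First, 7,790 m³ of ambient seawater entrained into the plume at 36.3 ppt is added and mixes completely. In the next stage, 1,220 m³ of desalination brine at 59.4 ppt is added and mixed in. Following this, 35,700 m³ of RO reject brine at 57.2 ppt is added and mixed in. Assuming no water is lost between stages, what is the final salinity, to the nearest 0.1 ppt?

45.1 ppt

Mass of salt is conserved:
Initial salt = 34,600×34.2 = 1,183,320
After stage 1: salt = 1,183,320 + 7,790×36.3 = 1,466,097; volume = 42,390 m³; S = 34.586 ppt
After stage 2: salt = 1,466,097 + 1,220×59.4 = 1,538,565; volume = 43,610 m³; S = 35.28 ppt
After stage 3: salt = 1,538,565 + 35,700×57.2 = 3,580,605; volume = 79,310 m³
S = 3,580,605 / 79,310 = 45.147 ppt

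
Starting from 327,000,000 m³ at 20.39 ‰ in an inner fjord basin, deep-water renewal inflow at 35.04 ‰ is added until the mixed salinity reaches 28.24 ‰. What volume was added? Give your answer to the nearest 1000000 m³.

377000000 m³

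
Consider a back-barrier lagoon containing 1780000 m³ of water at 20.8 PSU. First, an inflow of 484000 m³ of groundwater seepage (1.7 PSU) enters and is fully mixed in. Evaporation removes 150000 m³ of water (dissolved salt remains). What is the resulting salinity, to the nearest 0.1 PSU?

17.9 PSU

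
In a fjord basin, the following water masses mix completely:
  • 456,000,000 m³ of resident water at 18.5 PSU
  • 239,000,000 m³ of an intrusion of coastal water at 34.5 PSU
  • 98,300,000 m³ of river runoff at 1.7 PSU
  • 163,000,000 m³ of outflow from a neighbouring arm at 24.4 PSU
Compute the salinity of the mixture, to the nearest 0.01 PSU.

Conserving salt mass:
salt = 456,000,000×18.5 + 239,000,000×34.5 + 98,300,000×1.7 + 163,000,000×24.4 = 8,436,000,000 + 8,245,500,000 + 167,110,000 + 3,977,200,000 = 20,825,810,000
volume = 456,000,000 + 239,000,000 + 98,300,000 + 163,000,000 = 956,300,000 m³
S = 20,825,810,000 / 956,300,000 = 21.7775 PSU

21.78 PSU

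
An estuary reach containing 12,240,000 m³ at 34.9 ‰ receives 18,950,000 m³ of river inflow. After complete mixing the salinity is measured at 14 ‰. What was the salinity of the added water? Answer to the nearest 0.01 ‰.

Salt balance: 12,240,000×34.9 + 18,950,000×S = 31,190,000×14
427,176,000 + 18,950,000·S = 436,660,000
S = (436,660,000 − 427,176,000) / 18,950,000 = 0.5005 ‰

0.50 ‰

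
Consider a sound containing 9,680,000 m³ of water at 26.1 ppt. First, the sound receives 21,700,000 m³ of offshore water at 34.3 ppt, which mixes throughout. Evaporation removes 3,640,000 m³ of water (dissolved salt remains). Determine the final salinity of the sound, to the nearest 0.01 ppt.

35.94 ppt

After mixing: salt = 9,680,000×26.1 + 21,700,000×34.3 = 996,958,000; volume = 31,380,000 m³
After evaporation: salt unchanged = 996,958,000; volume = 31,380,000 − 3,640,000 = 27,740,000 m³
S = 996,958,000 / 27,740,000 = 35.9394 ppt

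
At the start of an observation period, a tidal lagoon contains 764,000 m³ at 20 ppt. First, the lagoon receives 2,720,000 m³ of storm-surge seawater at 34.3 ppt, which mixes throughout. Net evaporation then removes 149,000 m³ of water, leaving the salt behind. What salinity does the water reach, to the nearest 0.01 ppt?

32.56 ppt

After mixing: salt = 764,000×20 + 2,720,000×34.3 = 108,576,000; volume = 3,484,000 m³
After evaporation: salt unchanged = 108,576,000; volume = 3,484,000 − 149,000 = 3,335,000 m³
S = 108,576,000 / 3,335,000 = 32.5565 ppt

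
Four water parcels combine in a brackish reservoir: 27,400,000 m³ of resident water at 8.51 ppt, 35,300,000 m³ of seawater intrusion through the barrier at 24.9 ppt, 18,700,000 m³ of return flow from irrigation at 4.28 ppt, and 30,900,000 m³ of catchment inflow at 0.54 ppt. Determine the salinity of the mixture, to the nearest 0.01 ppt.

10.76 ppt

By conservation of dissolved salt,
salt = 27,400,000×8.51 + 35,300,000×24.9 + 18,700,000×4.28 + 30,900,000×0.54 = 233,174,000 + 878,970,000 + 80,036,000 + 16,686,000 = 1,208,866,000
volume = 27,400,000 + 35,300,000 + 18,700,000 + 30,900,000 = 112,300,000 m³
S = 1,208,866,000 / 112,300,000 = 10.7646 ppt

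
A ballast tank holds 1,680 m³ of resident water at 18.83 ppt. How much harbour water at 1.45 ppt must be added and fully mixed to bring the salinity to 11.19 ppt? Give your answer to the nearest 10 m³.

1320 m³

Salt balance: 1,680×18.83 + V×1.45 = (1,680+V)×11.19
31,634.4 + 1.45V = 18,799.2 + 11.19V
12,835.2 = 9.74V
V = 1,317.78 m³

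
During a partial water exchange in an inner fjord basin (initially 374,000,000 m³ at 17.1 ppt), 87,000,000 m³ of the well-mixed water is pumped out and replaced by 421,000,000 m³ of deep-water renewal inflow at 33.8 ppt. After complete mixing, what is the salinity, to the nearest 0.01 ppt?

27.03 ppt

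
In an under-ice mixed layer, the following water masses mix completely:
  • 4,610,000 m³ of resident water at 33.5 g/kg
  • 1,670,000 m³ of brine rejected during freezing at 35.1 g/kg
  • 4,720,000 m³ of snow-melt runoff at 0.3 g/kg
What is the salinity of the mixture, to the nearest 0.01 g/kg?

19.50 g/kg

Total salt / total volume:
salt = 4,610,000×33.5 + 1,670,000×35.1 + 4,720,000×0.3 = 154,435,000 + 58,617,000 + 1,416,000 = 214,468,000
volume = 4,610,000 + 1,670,000 + 4,720,000 = 11,000,000 m³
S = 214,468,000 / 11,000,000 = 19.4971 g/kg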